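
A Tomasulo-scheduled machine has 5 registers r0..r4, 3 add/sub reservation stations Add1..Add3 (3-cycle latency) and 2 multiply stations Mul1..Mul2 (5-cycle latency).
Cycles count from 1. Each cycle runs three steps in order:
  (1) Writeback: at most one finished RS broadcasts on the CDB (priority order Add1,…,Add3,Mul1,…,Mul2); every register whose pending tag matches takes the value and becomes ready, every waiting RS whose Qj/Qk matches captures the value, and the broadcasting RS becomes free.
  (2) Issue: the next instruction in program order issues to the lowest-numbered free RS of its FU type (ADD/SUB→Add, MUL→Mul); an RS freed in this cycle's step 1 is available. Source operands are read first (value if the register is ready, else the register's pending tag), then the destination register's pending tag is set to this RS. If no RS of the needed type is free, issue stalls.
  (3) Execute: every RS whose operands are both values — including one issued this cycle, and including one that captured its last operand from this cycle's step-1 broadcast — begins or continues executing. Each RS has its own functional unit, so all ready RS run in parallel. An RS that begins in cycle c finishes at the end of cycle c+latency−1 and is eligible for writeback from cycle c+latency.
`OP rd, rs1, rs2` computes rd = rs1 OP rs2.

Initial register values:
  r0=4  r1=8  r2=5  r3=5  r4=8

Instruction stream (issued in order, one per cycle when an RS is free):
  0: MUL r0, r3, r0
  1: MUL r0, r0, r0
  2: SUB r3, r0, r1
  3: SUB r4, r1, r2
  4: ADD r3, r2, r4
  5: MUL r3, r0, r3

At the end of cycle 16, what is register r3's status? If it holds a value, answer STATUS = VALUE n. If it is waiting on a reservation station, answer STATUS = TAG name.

cycle 1: issue MUL r0<-Mul1 // r0:Mul1,r1:8,r2:5,r3:5,r4:8
cycle 2: issue MUL r0<-Mul2 // r0:Mul2,r1:8,r2:5,r3:5,r4:8
cycle 3: issue SUB r3<-Add1 // r0:Mul2,r1:8,r2:5,r3:Add1,r4:8
cycle 4: issue SUB r4<-Add2 // r0:Mul2,r1:8,r2:5,r3:Add1,r4:Add2
cycle 5: issue ADD r3<-Add3 // r0:Mul2,r1:8,r2:5,r3:Add3,r4:Add2
cycle 6: CDB Mul1=20; issue MUL r3<-Mul1 // r0:Mul2,r1:8,r2:5,r3:Mul1,r4:Add2
cycle 7: CDB Add2=3 // r0:Mul2,r1:8,r2:5,r3:Mul1,r4:3
cycle 8: - // r0:Mul2,r1:8,r2:5,r3:Mul1,r4:3
cycle 9: - // r0:Mul2,r1:8,r2:5,r3:Mul1,r4:3
cycle 10: CDB Add3=8 // r0:Mul2,r1:8,r2:5,r3:Mul1,r4:3
cycle 11: CDB Mul2=400 // r0:400,r1:8,r2:5,r3:Mul1,r4:3
cycle 12: - // r0:400,r1:8,r2:5,r3:Mul1,r4:3
cycle 13: - // r0:400,r1:8,r2:5,r3:Mul1,r4:3
cycle 14: CDB Add1=392 // r0:400,r1:8,r2:5,r3:Mul1,r4:3
cycle 15: - // r0:400,r1:8,r2:5,r3:Mul1,r4:3
cycle 16: CDB Mul1=3200 // r0:400,r1:8,r2:5,r3:3200,r4:3

STATUS = VALUE 3200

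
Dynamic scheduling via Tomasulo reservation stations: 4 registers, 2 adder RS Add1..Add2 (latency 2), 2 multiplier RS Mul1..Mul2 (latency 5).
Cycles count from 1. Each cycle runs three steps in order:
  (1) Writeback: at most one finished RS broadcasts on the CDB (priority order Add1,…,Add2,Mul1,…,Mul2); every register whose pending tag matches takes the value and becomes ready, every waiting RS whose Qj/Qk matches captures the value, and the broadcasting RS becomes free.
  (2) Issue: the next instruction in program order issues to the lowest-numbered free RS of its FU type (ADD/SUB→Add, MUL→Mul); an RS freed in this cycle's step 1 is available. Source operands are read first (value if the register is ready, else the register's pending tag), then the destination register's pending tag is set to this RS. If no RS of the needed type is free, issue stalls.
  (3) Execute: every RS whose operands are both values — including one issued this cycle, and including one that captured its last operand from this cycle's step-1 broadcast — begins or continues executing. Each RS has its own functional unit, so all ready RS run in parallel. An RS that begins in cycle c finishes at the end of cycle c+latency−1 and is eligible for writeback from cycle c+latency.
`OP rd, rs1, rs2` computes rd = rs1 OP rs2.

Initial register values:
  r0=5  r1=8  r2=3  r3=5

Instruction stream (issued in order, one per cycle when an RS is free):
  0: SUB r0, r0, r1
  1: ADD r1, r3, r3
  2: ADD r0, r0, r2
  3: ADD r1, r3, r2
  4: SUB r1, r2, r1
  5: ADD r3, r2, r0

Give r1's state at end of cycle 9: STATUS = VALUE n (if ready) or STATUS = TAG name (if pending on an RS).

STATUS = VALUE -5

cycle 1: issue SUB r0<-Add1 // r0:Add1,r1:8,r2:3,r3:5
cycle 2: issue ADD r1<-Add2 // r0:Add1,r1:Add2,r2:3,r3:5
cycle 3: CDB Add1=-3; issue ADD r0<-Add1 // r0:Add1,r1:Add2,r2:3,r3:5
cycle 4: CDB Add2=10; issue ADD r1<-Add2 // r0:Add1,r1:Add2,r2:3,r3:5
cycle 5: CDB Add1=0; issue SUB r1<-Add1 // r0:0,r1:Add1,r2:3,r3:5
cycle 6: CDB Add2=8; issue ADD r3<-Add2 // r0:0,r1:Add1,r2:3,r3:Add2
cycle 7: - // r0:0,r1:Add1,r2:3,r3:Add2
cycle 8: CDB Add1=-5 // r0:0,r1:-5,r2:3,r3:Add2
cycle 9: CDB Add2=3 // r0:0,r1:-5,r2:3,r3:3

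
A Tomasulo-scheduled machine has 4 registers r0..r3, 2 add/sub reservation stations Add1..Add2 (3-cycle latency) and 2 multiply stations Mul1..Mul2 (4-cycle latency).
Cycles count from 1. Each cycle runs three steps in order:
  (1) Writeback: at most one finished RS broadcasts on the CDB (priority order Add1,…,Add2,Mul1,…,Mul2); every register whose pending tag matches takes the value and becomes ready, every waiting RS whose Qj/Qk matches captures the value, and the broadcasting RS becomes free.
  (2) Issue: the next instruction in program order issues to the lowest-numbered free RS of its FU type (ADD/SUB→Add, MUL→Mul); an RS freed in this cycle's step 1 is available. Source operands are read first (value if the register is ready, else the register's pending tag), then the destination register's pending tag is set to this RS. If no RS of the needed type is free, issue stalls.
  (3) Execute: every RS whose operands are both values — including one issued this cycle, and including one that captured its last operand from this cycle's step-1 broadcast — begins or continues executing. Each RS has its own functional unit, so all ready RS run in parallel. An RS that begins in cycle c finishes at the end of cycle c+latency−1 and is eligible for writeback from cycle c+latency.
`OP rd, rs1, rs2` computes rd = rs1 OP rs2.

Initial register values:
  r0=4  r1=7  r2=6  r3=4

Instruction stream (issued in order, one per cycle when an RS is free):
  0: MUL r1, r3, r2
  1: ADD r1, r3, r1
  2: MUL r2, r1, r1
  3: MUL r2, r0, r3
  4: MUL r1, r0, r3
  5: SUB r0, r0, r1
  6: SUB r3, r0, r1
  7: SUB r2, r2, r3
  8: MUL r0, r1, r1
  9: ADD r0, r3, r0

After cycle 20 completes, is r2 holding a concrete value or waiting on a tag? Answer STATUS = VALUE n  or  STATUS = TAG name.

STATUS = TAG Add1

cycle 1: issue MUL r1<-Mul1 // r0:4,r1:Mul1,r2:6,r3:4
cycle 2: issue ADD r1<-Add1 // r0:4,r1:Add1,r2:6,r3:4
cycle 3: issue MUL r2<-Mul2 // r0:4,r1:Add1,r2:Mul2,r3:4
cycle 4: stall // r0:4,r1:Add1,r2:Mul2,r3:4
cycle 5: CDB Mul1=24; issue MUL r2<-Mul1 // r0:4,r1:Add1,r2:Mul1,r3:4
cycle 6: stall // r0:4,r1:Add1,r2:Mul1,r3:4
cycle 7: stall // r0:4,r1:Add1,r2:Mul1,r3:4
cycle 8: CDB Add1=28; stall // r0:4,r1:28,r2:Mul1,r3:4
cycle 9: CDB Mul1=16; issue MUL r1<-Mul1 // r0:4,r1:Mul1,r2:16,r3:4
cycle 10: issue SUB r0<-Add1 // r0:Add1,r1:Mul1,r2:16,r3:4
cycle 11: issue SUB r3<-Add2 // r0:Add1,r1:Mul1,r2:16,r3:Add2
cycle 12: CDB Mul2=784; stall // r0:Add1,r1:Mul1,r2:16,r3:Add2
cycle 13: CDB Mul1=16; stall // r0:Add1,r1:16,r2:16,r3:Add2
cycle 14: stall // r0:Add1,r1:16,r2:16,r3:Add2
cycle 15: stall // r0:Add1,r1:16,r2:16,r3:Add2
cycle 16: CDB Add1=-12; issue SUB r2<-Add1 // r0:-12,r1:16,r2:Add1,r3:Add2
cycle 17: issue MUL r0<-Mul1 // r0:Mul1,r1:16,r2:Add1,r3:Add2
cycle 18: stall // r0:Mul1,r1:16,r2:Add1,r3:Add2
cycle 19: CDB Add2=-28; issue ADD r0<-Add2 // r0:Add2,r1:16,r2:Add1,r3:-28
cycle 20: - // r0:Add2,r1:16,r2:Add1,r3:-28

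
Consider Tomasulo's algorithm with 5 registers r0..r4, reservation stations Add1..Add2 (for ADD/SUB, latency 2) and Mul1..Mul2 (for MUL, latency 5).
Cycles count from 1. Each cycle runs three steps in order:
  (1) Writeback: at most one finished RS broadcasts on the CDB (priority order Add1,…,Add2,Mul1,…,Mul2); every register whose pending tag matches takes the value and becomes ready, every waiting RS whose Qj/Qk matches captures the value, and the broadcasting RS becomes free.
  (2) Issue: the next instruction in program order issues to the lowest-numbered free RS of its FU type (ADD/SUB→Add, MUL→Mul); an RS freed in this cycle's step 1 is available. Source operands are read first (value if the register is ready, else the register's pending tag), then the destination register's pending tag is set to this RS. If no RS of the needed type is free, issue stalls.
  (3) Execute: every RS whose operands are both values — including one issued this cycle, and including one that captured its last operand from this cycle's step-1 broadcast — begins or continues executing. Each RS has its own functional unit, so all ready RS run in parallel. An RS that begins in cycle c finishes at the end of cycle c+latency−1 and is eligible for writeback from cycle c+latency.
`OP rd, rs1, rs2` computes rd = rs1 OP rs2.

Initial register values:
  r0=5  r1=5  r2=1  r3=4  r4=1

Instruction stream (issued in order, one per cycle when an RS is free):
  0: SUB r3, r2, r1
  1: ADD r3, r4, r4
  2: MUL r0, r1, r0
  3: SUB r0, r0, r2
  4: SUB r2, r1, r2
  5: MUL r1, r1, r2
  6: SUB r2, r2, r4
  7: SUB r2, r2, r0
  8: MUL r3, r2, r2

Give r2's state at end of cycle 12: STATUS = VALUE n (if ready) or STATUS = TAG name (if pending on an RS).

cycle 1: issue SUB r3<-Add1 // r0:5,r1:5,r2:1,r3:Add1,r4:1
cycle 2: issue ADD r3<-Add2 // r0:5,r1:5,r2:1,r3:Add2,r4:1
cycle 3: CDB Add1=-4; issue MUL r0<-Mul1 // r0:Mul1,r1:5,r2:1,r3:Add2,r4:1
cycle 4: CDB Add2=2; issue SUB r0<-Add1 // r0:Add1,r1:5,r2:1,r3:2,r4:1
cycle 5: issue SUB r2<-Add2 // r0:Add1,r1:5,r2:Add2,r3:2,r4:1
cycle 6: issue MUL r1<-Mul2 // r0:Add1,r1:Mul2,r2:Add2,r3:2,r4:1
cycle 7: CDB Add2=4; issue SUB r2<-Add2 // r0:Add1,r1:Mul2,r2:Add2,r3:2,r4:1
cycle 8: CDB Mul1=25; stall // r0:Add1,r1:Mul2,r2:Add2,r3:2,r4:1
cycle 9: CDB Add2=3; issue SUB r2<-Add2 // r0:Add1,r1:Mul2,r2:Add2,r3:2,r4:1
cycle 10: CDB Add1=24; issue MUL r3<-Mul1 // r0:24,r1:Mul2,r2:Add2,r3:Mul1,r4:1
cycle 11: - // r0:24,r1:Mul2,r2:Add2,r3:Mul1,r4:1
cycle 12: CDB Add2=-21 // r0:24,r1:Mul2,r2:-21,r3:Mul1,r4:1

STATUS = VALUE -21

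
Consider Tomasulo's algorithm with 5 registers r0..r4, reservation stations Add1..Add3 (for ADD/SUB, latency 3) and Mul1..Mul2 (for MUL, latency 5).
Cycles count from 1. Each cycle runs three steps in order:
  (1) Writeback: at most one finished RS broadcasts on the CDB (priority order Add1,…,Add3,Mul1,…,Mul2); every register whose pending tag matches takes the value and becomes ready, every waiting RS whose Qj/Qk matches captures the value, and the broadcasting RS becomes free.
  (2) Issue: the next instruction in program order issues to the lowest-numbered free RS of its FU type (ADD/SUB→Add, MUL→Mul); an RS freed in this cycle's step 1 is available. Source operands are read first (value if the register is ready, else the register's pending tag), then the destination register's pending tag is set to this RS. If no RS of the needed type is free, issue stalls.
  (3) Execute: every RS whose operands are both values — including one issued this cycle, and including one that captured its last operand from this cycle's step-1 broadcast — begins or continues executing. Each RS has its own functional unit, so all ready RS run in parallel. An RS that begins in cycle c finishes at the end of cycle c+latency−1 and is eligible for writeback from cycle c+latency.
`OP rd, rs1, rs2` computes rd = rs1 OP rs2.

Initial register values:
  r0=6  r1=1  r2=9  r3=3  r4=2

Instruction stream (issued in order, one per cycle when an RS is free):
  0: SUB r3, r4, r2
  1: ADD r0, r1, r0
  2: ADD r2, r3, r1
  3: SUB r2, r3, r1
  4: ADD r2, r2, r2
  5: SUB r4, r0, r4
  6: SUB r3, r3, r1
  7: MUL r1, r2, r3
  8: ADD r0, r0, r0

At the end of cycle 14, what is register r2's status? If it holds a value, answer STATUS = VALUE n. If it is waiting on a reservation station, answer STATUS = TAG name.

c1: issue SUB r3<-Add1 | r0:6,r1:1,r2:9,r3:Add1,r4:2
c2: issue ADD r0<-Add2 | r0:Add2,r1:1,r2:9,r3:Add1,r4:2
c3: issue ADD r2<-Add3 | r0:Add2,r1:1,r2:Add3,r3:Add1,r4:2
c4: CDB Add1=-7; issue SUB r2<-Add1 | r0:Add2,r1:1,r2:Add1,r3:-7,r4:2
c5: CDB Add2=7; issue ADD r2<-Add2 | r0:7,r1:1,r2:Add2,r3:-7,r4:2
c6: stall | r0:7,r1:1,r2:Add2,r3:-7,r4:2
c7: CDB Add1=-8; issue SUB r4<-Add1 | r0:7,r1:1,r2:Add2,r3:-7,r4:Add1
c8: CDB Add3=-6; issue SUB r3<-Add3 | r0:7,r1:1,r2:Add2,r3:Add3,r4:Add1
c9: issue MUL r1<-Mul1 | r0:7,r1:Mul1,r2:Add2,r3:Add3,r4:Add1
c10: CDB Add1=5; issue ADD r0<-Add1 | r0:Add1,r1:Mul1,r2:Add2,r3:Add3,r4:5
c11: CDB Add2=-16 | r0:Add1,r1:Mul1,r2:-16,r3:Add3,r4:5
c12: CDB Add3=-8 | r0:Add1,r1:Mul1,r2:-16,r3:-8,r4:5
c13: CDB Add1=14 | r0:14,r1:Mul1,r2:-16,r3:-8,r4:5
c14: - | r0:14,r1:Mul1,r2:-16,r3:-8,r4:5

STATUS = VALUE -16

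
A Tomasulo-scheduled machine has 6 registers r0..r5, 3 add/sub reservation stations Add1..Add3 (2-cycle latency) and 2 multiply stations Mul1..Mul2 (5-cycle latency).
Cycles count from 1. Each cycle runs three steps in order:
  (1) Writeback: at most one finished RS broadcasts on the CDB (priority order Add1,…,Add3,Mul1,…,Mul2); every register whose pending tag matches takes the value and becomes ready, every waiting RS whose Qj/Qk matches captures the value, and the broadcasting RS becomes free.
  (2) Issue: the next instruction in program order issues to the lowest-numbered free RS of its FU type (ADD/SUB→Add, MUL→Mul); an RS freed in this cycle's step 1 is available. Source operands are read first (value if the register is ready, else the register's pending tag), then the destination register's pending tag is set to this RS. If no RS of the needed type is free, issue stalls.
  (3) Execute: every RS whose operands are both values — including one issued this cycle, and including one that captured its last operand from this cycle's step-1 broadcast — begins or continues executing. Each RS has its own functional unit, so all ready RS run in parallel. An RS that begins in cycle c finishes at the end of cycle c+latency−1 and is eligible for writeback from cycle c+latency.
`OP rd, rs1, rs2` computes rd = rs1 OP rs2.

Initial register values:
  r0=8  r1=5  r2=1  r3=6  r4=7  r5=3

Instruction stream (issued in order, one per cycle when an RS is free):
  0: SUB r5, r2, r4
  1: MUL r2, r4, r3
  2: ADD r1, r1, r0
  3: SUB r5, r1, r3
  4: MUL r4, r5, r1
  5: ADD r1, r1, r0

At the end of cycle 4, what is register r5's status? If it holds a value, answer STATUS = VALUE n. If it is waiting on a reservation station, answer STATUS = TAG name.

STATUS = TAG Add2

c1: issue SUB r5<-Add1 | r0:8,r1:5,r2:1,r3:6,r4:7,r5:Add1
c2: issue MUL r2<-Mul1 | r0:8,r1:5,r2:Mul1,r3:6,r4:7,r5:Add1
c3: CDB Add1=-6; issue ADD r1<-Add1 | r0:8,r1:Add1,r2:Mul1,r3:6,r4:7,r5:-6
c4: issue SUB r5<-Add2 | r0:8,r1:Add1,r2:Mul1,r3:6,r4:7,r5:Add2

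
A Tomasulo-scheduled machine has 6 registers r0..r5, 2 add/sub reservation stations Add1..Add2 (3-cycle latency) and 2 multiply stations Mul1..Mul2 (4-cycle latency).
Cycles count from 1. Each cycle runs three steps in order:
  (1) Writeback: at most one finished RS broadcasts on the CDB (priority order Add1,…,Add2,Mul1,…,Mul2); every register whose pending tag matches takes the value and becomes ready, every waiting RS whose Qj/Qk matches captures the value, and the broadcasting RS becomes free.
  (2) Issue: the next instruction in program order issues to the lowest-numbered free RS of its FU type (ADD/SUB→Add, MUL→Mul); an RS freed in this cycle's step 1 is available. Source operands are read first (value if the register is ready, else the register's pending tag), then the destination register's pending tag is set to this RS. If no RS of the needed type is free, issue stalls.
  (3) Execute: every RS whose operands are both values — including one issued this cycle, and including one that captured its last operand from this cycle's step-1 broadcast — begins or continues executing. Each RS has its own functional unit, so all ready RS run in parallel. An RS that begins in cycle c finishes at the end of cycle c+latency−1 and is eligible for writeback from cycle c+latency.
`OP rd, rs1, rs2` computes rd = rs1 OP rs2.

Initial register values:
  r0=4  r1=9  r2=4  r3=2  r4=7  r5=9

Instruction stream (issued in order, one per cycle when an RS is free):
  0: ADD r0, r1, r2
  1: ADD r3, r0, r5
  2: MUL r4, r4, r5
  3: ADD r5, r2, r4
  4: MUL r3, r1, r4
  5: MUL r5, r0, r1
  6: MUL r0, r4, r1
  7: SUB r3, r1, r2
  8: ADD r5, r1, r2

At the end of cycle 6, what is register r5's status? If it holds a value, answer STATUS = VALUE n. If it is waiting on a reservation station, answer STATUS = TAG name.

c1: issue ADD r0<-Add1 | r0:Add1,r1:9,r2:4,r3:2,r4:7,r5:9
c2: issue ADD r3<-Add2 | r0:Add1,r1:9,r2:4,r3:Add2,r4:7,r5:9
c3: issue MUL r4<-Mul1 | r0:Add1,r1:9,r2:4,r3:Add2,r4:Mul1,r5:9
c4: CDB Add1=13; issue ADD r5<-Add1 | r0:13,r1:9,r2:4,r3:Add2,r4:Mul1,r5:Add1
c5: issue MUL r3<-Mul2 | r0:13,r1:9,r2:4,r3:Mul2,r4:Mul1,r5:Add1
c6: stall | r0:13,r1:9,r2:4,r3:Mul2,r4:Mul1,r5:Add1

STATUS = TAG Add1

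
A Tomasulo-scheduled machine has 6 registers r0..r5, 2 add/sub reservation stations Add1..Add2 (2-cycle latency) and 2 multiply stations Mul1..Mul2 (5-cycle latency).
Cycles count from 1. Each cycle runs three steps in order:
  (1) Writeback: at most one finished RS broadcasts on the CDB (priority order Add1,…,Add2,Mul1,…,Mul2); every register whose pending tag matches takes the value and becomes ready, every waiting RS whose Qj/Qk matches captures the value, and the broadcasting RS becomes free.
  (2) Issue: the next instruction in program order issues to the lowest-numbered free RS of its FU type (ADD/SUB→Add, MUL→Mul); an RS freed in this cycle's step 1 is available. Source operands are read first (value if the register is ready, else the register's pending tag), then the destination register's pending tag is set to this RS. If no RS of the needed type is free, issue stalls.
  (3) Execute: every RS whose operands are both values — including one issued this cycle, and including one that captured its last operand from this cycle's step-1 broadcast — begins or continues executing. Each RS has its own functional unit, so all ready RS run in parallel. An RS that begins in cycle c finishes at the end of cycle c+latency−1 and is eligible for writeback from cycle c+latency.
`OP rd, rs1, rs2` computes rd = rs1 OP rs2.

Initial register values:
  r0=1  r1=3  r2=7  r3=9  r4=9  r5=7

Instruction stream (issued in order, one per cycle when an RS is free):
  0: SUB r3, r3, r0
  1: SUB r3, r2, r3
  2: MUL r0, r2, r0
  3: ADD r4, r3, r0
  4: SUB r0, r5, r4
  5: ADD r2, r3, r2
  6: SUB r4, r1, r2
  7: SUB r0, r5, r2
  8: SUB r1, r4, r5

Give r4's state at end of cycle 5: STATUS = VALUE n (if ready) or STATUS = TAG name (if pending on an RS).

STATUS = TAG Add1

  c1: issue SUB r3<-Add1  regs: r0:1,r1:3,r2:7,r3:Add1,r4:9,r5:7
  c2: issue SUB r3<-Add2  regs: r0:1,r1:3,r2:7,r3:Add2,r4:9,r5:7
  c3: CDB Add1=8; issue MUL r0<-Mul1  regs: r0:Mul1,r1:3,r2:7,r3:Add2,r4:9,r5:7
  c4: issue ADD r4<-Add1  regs: r0:Mul1,r1:3,r2:7,r3:Add2,r4:Add1,r5:7
  c5: CDB Add2=-1; issue SUB r0<-Add2  regs: r0:Add2,r1:3,r2:7,r3:-1,r4:Add1,r5:7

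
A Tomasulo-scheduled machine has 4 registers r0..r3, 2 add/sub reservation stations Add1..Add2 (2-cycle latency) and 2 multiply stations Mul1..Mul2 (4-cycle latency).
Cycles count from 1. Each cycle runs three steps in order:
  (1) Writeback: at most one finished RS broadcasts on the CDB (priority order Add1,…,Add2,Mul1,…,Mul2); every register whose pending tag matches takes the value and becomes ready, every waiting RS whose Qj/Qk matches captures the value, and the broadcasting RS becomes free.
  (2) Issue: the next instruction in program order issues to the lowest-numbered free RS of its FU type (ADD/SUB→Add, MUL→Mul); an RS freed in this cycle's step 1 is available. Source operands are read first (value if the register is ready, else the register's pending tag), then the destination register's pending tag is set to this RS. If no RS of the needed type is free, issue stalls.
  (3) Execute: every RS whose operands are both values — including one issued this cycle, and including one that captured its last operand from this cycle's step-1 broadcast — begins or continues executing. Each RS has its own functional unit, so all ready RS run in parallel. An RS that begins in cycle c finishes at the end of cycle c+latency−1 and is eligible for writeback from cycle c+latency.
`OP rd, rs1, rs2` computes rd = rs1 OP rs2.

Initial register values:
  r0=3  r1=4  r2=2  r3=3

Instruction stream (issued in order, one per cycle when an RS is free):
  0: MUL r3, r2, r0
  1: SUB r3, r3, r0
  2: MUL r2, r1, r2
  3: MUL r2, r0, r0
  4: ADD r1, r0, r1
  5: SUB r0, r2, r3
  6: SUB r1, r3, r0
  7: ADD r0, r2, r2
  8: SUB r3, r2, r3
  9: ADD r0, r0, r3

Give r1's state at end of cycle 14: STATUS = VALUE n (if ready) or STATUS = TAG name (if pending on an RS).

  c1: issue MUL r3<-Mul1  regs: r0:3,r1:4,r2:2,r3:Mul1
  c2: issue SUB r3<-Add1  regs: r0:3,r1:4,r2:2,r3:Add1
  c3: issue MUL r2<-Mul2  regs: r0:3,r1:4,r2:Mul2,r3:Add1
  c4: stall  regs: r0:3,r1:4,r2:Mul2,r3:Add1
  c5: CDB Mul1=6; issue MUL r2<-Mul1  regs: r0:3,r1:4,r2:Mul1,r3:Add1
  c6: issue ADD r1<-Add2  regs: r0:3,r1:Add2,r2:Mul1,r3:Add1
  c7: CDB Add1=3; issue SUB r0<-Add1  regs: r0:Add1,r1:Add2,r2:Mul1,r3:3
  c8: CDB Add2=7; issue SUB r1<-Add2  regs: r0:Add1,r1:Add2,r2:Mul1,r3:3
  c9: CDB Mul1=9; stall  regs: r0:Add1,r1:Add2,r2:9,r3:3
  c10: CDB Mul2=8; stall  regs: r0:Add1,r1:Add2,r2:9,r3:3
  c11: CDB Add1=6; issue ADD r0<-Add1  regs: r0:Add1,r1:Add2,r2:9,r3:3
  c12: stall  regs: r0:Add1,r1:Add2,r2:9,r3:3
  c13: CDB Add1=18; issue SUB r3<-Add1  regs: r0:18,r1:Add2,r2:9,r3:Add1
  c14: CDB Add2=-3; issue ADD r0<-Add2  regs: r0:Add2,r1:-3,r2:9,r3:Add1

STATUS = VALUE -3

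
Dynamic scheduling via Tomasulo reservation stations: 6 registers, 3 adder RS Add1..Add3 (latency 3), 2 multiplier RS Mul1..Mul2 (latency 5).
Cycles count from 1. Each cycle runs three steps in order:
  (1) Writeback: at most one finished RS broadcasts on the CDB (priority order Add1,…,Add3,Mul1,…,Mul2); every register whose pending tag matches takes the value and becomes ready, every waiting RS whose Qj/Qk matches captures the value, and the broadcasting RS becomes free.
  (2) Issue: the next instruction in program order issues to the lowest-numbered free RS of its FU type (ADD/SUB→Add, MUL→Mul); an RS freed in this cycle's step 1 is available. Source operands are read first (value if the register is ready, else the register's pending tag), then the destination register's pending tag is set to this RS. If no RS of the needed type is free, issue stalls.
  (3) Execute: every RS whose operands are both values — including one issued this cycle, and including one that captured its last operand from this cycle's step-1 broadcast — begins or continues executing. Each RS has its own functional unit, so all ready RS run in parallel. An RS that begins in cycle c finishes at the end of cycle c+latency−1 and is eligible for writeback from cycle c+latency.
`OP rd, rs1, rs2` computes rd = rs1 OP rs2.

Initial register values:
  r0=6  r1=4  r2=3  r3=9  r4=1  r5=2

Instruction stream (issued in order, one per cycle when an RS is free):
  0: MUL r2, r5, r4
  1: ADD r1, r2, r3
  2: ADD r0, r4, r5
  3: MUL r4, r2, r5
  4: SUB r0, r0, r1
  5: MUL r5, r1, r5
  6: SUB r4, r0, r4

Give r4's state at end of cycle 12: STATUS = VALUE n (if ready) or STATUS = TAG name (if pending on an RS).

c1: issue MUL r2<-Mul1 | r0:6,r1:4,r2:Mul1,r3:9,r4:1,r5:2
c2: issue ADD r1<-Add1 | r0:6,r1:Add1,r2:Mul1,r3:9,r4:1,r5:2
c3: issue ADD r0<-Add2 | r0:Add2,r1:Add1,r2:Mul1,r3:9,r4:1,r5:2
c4: issue MUL r4<-Mul2 | r0:Add2,r1:Add1,r2:Mul1,r3:9,r4:Mul2,r5:2
c5: issue SUB r0<-Add3 | r0:Add3,r1:Add1,r2:Mul1,r3:9,r4:Mul2,r5:2
c6: CDB Add2=3; stall | r0:Add3,r1:Add1,r2:Mul1,r3:9,r4:Mul2,r5:2
c7: CDB Mul1=2; issue MUL r5<-Mul1 | r0:Add3,r1:Add1,r2:2,r3:9,r4:Mul2,r5:Mul1
c8: issue SUB r4<-Add2 | r0:Add3,r1:Add1,r2:2,r3:9,r4:Add2,r5:Mul1
c9: - | r0:Add3,r1:Add1,r2:2,r3:9,r4:Add2,r5:Mul1
c10: CDB Add1=11 | r0:Add3,r1:11,r2:2,r3:9,r4:Add2,r5:Mul1
c11: - | r0:Add3,r1:11,r2:2,r3:9,r4:Add2,r5:Mul1
c12: CDB Mul2=4 | r0:Add3,r1:11,r2:2,r3:9,r4:Add2,r5:Mul1

STATUS = TAG Add2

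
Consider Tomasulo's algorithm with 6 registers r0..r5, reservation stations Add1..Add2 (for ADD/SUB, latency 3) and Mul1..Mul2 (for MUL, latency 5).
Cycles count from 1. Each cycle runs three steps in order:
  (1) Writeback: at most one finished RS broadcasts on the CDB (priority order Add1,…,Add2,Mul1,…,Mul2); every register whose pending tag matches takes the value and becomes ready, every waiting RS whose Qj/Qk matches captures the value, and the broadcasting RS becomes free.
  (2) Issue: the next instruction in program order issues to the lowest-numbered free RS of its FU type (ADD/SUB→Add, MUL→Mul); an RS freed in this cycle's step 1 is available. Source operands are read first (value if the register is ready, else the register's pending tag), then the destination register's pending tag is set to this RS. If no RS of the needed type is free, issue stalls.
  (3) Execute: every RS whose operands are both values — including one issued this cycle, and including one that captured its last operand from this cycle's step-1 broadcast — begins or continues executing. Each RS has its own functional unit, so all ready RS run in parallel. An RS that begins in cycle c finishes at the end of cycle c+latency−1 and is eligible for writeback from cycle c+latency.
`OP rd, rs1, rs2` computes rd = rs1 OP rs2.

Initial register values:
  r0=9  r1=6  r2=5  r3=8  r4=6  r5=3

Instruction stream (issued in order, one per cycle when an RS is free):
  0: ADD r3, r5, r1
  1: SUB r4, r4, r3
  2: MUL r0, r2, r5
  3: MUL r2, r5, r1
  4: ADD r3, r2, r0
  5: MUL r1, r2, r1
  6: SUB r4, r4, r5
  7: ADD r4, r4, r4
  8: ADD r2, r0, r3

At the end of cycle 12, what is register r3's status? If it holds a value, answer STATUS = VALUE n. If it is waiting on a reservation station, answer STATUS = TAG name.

  c1: issue ADD r3<-Add1  regs: r0:9,r1:6,r2:5,r3:Add1,r4:6,r5:3
  c2: issue SUB r4<-Add2  regs: r0:9,r1:6,r2:5,r3:Add1,r4:Add2,r5:3
  c3: issue MUL r0<-Mul1  regs: r0:Mul1,r1:6,r2:5,r3:Add1,r4:Add2,r5:3
  c4: CDB Add1=9; issue MUL r2<-Mul2  regs: r0:Mul1,r1:6,r2:Mul2,r3:9,r4:Add2,r5:3
  c5: issue ADD r3<-Add1  regs: r0:Mul1,r1:6,r2:Mul2,r3:Add1,r4:Add2,r5:3
  c6: stall  regs: r0:Mul1,r1:6,r2:Mul2,r3:Add1,r4:Add2,r5:3
  c7: CDB Add2=-3; stall  regs: r0:Mul1,r1:6,r2:Mul2,r3:Add1,r4:-3,r5:3
  c8: CDB Mul1=15; issue MUL r1<-Mul1  regs: r0:15,r1:Mul1,r2:Mul2,r3:Add1,r4:-3,r5:3
  c9: CDB Mul2=18; issue SUB r4<-Add2  regs: r0:15,r1:Mul1,r2:18,r3:Add1,r4:Add2,r5:3
  c10: stall  regs: r0:15,r1:Mul1,r2:18,r3:Add1,r4:Add2,r5:3
  c11: stall  regs: r0:15,r1:Mul1,r2:18,r3:Add1,r4:Add2,r5:3
  c12: CDB Add1=33; issue ADD r4<-Add1  regs: r0:15,r1:Mul1,r2:18,r3:33,r4:Add1,r5:3

STATUS = VALUE 33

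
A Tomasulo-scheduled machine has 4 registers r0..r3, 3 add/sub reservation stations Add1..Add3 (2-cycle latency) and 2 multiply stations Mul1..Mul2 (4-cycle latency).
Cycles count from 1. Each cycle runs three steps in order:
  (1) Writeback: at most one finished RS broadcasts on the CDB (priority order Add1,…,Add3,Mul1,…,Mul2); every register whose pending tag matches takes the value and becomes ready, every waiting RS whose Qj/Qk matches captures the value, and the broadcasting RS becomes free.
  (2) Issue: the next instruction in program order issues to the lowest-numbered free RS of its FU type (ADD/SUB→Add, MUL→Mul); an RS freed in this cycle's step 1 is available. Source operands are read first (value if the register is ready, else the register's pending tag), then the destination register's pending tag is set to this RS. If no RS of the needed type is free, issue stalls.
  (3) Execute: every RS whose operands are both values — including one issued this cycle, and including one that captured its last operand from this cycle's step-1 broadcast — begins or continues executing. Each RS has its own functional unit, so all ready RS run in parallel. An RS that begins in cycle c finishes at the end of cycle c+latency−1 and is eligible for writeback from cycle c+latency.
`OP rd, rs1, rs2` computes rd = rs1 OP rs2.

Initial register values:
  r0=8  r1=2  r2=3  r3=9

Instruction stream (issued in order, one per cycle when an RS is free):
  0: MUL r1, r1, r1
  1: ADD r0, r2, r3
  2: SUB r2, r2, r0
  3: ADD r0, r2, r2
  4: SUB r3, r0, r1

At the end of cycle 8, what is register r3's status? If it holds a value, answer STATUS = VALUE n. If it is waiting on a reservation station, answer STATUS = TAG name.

STATUS = TAG Add3

c1: issue MUL r1<-Mul1 | r0:8,r1:Mul1,r2:3,r3:9
c2: issue ADD r0<-Add1 | r0:Add1,r1:Mul1,r2:3,r3:9
c3: issue SUB r2<-Add2 | r0:Add1,r1:Mul1,r2:Add2,r3:9
c4: CDB Add1=12; issue ADD r0<-Add1 | r0:Add1,r1:Mul1,r2:Add2,r3:9
c5: CDB Mul1=4; issue SUB r3<-Add3 | r0:Add1,r1:4,r2:Add2,r3:Add3
c6: CDB Add2=-9 | r0:Add1,r1:4,r2:-9,r3:Add3
c7: - | r0:Add1,r1:4,r2:-9,r3:Add3
c8: CDB Add1=-18 | r0:-18,r1:4,r2:-9,r3:Add3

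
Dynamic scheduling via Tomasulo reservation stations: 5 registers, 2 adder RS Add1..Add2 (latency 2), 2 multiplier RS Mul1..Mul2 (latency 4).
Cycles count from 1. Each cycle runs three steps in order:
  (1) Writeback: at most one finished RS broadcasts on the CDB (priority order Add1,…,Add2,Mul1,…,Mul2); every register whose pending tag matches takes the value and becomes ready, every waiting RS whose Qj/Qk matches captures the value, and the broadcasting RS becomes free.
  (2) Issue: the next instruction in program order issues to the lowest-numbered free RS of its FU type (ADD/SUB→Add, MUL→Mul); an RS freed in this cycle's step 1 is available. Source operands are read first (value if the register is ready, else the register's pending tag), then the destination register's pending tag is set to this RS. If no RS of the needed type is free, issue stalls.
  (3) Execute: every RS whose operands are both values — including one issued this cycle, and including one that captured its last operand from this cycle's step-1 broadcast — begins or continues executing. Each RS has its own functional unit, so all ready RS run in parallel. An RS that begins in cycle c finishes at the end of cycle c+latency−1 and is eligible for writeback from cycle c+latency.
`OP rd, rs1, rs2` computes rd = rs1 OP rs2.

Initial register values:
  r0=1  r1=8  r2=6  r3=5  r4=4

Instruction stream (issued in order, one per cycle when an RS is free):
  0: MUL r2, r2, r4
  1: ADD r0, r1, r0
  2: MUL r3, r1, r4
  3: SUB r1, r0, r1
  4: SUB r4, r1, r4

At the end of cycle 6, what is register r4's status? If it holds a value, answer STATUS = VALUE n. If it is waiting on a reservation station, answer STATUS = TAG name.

cycle 1: issue MUL r2<-Mul1 // r0:1,r1:8,r2:Mul1,r3:5,r4:4
cycle 2: issue ADD r0<-Add1 // r0:Add1,r1:8,r2:Mul1,r3:5,r4:4
cycle 3: issue MUL r3<-Mul2 // r0:Add1,r1:8,r2:Mul1,r3:Mul2,r4:4
cycle 4: CDB Add1=9; issue SUB r1<-Add1 // r0:9,r1:Add1,r2:Mul1,r3:Mul2,r4:4
cycle 5: CDB Mul1=24; issue SUB r4<-Add2 // r0:9,r1:Add1,r2:24,r3:Mul2,r4:Add2
cycle 6: CDB Add1=1 // r0:9,r1:1,r2:24,r3:Mul2,r4:Add2

STATUS = TAG Add2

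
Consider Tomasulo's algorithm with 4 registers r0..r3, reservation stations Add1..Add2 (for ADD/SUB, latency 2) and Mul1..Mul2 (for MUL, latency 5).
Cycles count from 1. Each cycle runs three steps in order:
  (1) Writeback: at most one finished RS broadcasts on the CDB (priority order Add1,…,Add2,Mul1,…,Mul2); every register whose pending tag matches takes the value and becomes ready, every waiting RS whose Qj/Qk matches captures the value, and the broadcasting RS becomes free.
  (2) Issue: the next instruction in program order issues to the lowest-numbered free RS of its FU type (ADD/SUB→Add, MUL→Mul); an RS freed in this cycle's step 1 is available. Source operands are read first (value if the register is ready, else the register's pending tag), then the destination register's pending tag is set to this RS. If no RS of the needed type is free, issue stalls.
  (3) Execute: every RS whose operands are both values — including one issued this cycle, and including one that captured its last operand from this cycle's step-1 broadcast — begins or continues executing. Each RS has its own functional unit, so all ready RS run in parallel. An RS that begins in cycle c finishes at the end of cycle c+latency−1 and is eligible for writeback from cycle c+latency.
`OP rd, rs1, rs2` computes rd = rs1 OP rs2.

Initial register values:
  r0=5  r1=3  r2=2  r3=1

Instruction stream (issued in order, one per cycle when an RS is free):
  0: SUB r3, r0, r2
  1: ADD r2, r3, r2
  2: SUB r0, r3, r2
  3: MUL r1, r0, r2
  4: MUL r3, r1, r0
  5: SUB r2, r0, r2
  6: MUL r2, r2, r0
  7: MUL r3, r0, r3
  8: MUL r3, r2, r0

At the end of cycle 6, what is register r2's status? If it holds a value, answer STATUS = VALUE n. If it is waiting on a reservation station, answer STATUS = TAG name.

  c1: issue SUB r3<-Add1  regs: r0:5,r1:3,r2:2,r3:Add1
  c2: issue ADD r2<-Add2  regs: r0:5,r1:3,r2:Add2,r3:Add1
  c3: CDB Add1=3; issue SUB r0<-Add1  regs: r0:Add1,r1:3,r2:Add2,r3:3
  c4: issue MUL r1<-Mul1  regs: r0:Add1,r1:Mul1,r2:Add2,r3:3
  c5: CDB Add2=5; issue MUL r3<-Mul2  regs: r0:Add1,r1:Mul1,r2:5,r3:Mul2
  c6: issue SUB r2<-Add2  regs: r0:Add1,r1:Mul1,r2:Add2,r3:Mul2

STATUS = TAG Add2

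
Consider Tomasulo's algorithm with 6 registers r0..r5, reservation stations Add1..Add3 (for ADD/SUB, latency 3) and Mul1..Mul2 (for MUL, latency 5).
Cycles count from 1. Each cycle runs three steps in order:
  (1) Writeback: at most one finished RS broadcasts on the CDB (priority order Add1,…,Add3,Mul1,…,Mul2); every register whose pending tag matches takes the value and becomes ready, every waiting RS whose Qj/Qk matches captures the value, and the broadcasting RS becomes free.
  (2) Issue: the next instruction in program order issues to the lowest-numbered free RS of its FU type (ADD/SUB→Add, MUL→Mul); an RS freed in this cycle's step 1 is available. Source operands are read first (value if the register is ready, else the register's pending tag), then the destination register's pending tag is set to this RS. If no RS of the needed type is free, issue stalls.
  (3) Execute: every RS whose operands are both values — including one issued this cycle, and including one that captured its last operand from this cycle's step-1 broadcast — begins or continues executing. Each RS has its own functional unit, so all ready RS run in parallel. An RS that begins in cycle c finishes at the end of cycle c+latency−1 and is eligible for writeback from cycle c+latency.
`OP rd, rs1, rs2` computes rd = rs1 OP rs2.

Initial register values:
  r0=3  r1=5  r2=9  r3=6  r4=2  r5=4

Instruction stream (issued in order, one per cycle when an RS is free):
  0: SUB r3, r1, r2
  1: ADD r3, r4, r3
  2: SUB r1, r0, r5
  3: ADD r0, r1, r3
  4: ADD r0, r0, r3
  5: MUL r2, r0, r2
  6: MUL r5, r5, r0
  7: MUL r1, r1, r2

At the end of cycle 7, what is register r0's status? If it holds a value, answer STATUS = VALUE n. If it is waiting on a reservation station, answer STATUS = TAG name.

STATUS = TAG Add3

  c1: issue SUB r3<-Add1  regs: r0:3,r1:5,r2:9,r3:Add1,r4:2,r5:4
  c2: issue ADD r3<-Add2  regs: r0:3,r1:5,r2:9,r3:Add2,r4:2,r5:4
  c3: issue SUB r1<-Add3  regs: r0:3,r1:Add3,r2:9,r3:Add2,r4:2,r5:4
  c4: CDB Add1=-4; issue ADD r0<-Add1  regs: r0:Add1,r1:Add3,r2:9,r3:Add2,r4:2,r5:4
  c5: stall  regs: r0:Add1,r1:Add3,r2:9,r3:Add2,r4:2,r5:4
  c6: CDB Add3=-1; issue ADD r0<-Add3  regs: r0:Add3,r1:-1,r2:9,r3:Add2,r4:2,r5:4
  c7: CDB Add2=-2; issue MUL r2<-Mul1  regs: r0:Add3,r1:-1,r2:Mul1,r3:-2,r4:2,r5:4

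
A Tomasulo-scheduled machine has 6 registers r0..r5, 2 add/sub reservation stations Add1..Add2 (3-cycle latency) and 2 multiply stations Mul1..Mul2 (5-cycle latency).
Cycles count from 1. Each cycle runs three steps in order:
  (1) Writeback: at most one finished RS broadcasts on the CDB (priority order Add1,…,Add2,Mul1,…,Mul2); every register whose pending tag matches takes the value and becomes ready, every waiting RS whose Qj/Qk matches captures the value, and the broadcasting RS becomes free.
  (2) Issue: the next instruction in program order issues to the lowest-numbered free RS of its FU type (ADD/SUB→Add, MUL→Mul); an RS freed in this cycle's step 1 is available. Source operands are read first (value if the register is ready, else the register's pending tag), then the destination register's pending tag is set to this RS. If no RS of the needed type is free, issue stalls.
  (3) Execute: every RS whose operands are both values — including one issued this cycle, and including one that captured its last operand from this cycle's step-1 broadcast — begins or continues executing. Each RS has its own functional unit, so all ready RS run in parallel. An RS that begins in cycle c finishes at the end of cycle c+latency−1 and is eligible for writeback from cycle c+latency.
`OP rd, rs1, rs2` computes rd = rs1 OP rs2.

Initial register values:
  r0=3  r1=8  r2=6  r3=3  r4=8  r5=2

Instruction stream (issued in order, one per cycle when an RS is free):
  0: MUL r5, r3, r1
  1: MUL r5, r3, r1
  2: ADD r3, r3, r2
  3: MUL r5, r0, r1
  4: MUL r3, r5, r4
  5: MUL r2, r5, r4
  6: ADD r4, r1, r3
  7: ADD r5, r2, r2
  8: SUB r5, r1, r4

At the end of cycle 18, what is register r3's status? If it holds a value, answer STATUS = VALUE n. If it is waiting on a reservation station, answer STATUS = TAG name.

  c1: issue MUL r5<-Mul1  regs: r0:3,r1:8,r2:6,r3:3,r4:8,r5:Mul1
  c2: issue MUL r5<-Mul2  regs: r0:3,r1:8,r2:6,r3:3,r4:8,r5:Mul2
  c3: issue ADD r3<-Add1  regs: r0:3,r1:8,r2:6,r3:Add1,r4:8,r5:Mul2
  c4: stall  regs: r0:3,r1:8,r2:6,r3:Add1,r4:8,r5:Mul2
  c5: stall  regs: r0:3,r1:8,r2:6,r3:Add1,r4:8,r5:Mul2
  c6: CDB Add1=9; stall  regs: r0:3,r1:8,r2:6,r3:9,r4:8,r5:Mul2
  c7: CDB Mul1=24; issue MUL r5<-Mul1  regs: r0:3,r1:8,r2:6,r3:9,r4:8,r5:Mul1
  c8: CDB Mul2=24; issue MUL r3<-Mul2  regs: r0:3,r1:8,r2:6,r3:Mul2,r4:8,r5:Mul1
  c9: stall  regs: r0:3,r1:8,r2:6,r3:Mul2,r4:8,r5:Mul1
  c10: stall  regs: r0:3,r1:8,r2:6,r3:Mul2,r4:8,r5:Mul1
  c11: stall  regs: r0:3,r1:8,r2:6,r3:Mul2,r4:8,r5:Mul1
  c12: CDB Mul1=24; issue MUL r2<-Mul1  regs: r0:3,r1:8,r2:Mul1,r3:Mul2,r4:8,r5:24
  c13: issue ADD r4<-Add1  regs: r0:3,r1:8,r2:Mul1,r3:Mul2,r4:Add1,r5:24
  c14: issue ADD r5<-Add2  regs: r0:3,r1:8,r2:Mul1,r3:Mul2,r4:Add1,r5:Add2
  c15: stall  regs: r0:3,r1:8,r2:Mul1,r3:Mul2,r4:Add1,r5:Add2
  c16: stall  regs: r0:3,r1:8,r2:Mul1,r3:Mul2,r4:Add1,r5:Add2
  c17: CDB Mul1=192; stall  regs: r0:3,r1:8,r2:192,r3:Mul2,r4:Add1,r5:Add2
  c18: CDB Mul2=192; stall  regs: r0:3,r1:8,r2:192,r3:192,r4:Add1,r5:Add2

STATUS = VALUE 192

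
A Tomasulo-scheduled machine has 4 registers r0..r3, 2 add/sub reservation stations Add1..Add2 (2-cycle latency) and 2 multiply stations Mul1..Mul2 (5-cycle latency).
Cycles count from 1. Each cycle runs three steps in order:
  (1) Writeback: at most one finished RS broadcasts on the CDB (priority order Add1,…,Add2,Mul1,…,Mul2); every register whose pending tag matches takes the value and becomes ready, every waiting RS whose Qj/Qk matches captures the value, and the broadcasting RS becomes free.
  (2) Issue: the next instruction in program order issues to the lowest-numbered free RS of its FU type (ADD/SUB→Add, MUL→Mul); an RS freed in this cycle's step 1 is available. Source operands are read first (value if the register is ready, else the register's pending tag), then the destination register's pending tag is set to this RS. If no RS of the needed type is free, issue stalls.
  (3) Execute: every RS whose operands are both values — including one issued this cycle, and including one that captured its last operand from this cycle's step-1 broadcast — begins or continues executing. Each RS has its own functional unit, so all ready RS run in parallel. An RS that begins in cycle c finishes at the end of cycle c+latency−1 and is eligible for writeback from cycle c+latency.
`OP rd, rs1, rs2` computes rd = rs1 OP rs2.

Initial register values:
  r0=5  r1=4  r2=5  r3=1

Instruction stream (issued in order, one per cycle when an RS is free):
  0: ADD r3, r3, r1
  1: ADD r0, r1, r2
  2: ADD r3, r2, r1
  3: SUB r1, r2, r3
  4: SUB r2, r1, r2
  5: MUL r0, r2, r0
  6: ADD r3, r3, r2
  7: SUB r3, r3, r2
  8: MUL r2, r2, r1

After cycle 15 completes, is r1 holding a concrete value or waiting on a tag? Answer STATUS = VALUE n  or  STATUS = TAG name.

cycle 1: issue ADD r3<-Add1 // r0:5,r1:4,r2:5,r3:Add1
cycle 2: issue ADD r0<-Add2 // r0:Add2,r1:4,r2:5,r3:Add1
cycle 3: CDB Add1=5; issue ADD r3<-Add1 // r0:Add2,r1:4,r2:5,r3:Add1
cycle 4: CDB Add2=9; issue SUB r1<-Add2 // r0:9,r1:Add2,r2:5,r3:Add1
cycle 5: CDB Add1=9; issue SUB r2<-Add1 // r0:9,r1:Add2,r2:Add1,r3:9
cycle 6: issue MUL r0<-Mul1 // r0:Mul1,r1:Add2,r2:Add1,r3:9
cycle 7: CDB Add2=-4; issue ADD r3<-Add2 // r0:Mul1,r1:-4,r2:Add1,r3:Add2
cycle 8: stall // r0:Mul1,r1:-4,r2:Add1,r3:Add2
cycle 9: CDB Add1=-9; issue SUB r3<-Add1 // r0:Mul1,r1:-4,r2:-9,r3:Add1
cycle 10: issue MUL r2<-Mul2 // r0:Mul1,r1:-4,r2:Mul2,r3:Add1
cycle 11: CDB Add2=0 // r0:Mul1,r1:-4,r2:Mul2,r3:Add1
cycle 12: - // r0:Mul1,r1:-4,r2:Mul2,r3:Add1
cycle 13: CDB Add1=9 // r0:Mul1,r1:-4,r2:Mul2,r3:9
cycle 14: CDB Mul1=-81 // r0:-81,r1:-4,r2:Mul2,r3:9
cycle 15: CDB Mul2=36 // r0:-81,r1:-4,r2:36,r3:9

STATUS = VALUE -4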